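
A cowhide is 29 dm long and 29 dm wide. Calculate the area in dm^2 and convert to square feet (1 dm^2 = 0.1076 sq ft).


841 dm^2
90.49 sq ft


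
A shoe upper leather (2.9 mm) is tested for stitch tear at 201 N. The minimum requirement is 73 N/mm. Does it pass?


STS = 69.3 N/mm
Passes: No


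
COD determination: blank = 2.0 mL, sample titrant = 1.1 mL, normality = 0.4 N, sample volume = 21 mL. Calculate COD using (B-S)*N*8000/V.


137.1 mg/L

COD = (2.0 - 1.1) x 0.4 x 8000 / 21
COD = 0.9 x 0.4 x 8000 / 21
COD = 137.1 mg/L


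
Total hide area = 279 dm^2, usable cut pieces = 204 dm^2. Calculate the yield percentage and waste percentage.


Yield = 204 / 279 x 100 = 73.1%
Waste = 279 - 204 = 75 dm^2
Waste% = 100 - 73.1 = 26.9%


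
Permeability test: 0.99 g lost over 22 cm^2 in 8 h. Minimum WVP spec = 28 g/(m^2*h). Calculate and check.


WVP = 0.99 / (22 x 8) x 10000 = 56.25 g/(m^2*h)
Minimum: 28 g/(m^2*h)
Meets spec: Yes


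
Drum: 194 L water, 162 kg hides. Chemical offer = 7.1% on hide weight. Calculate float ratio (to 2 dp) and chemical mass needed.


Float ratio = 194 / 162 = 1.20
Chemical = 162 x 7.1 / 100 = 11.502 kg


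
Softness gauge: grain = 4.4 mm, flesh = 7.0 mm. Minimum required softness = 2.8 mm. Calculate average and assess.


Average softness = 5.70 mm
Meets requirement: Yes

Average = (4.4 + 7.0) / 2 = 5.70 mm
Minimum = 2.8 mm
Meets requirement: Yes


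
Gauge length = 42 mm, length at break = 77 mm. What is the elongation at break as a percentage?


83.3%


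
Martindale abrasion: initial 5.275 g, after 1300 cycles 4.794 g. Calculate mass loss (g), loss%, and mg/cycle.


Mass loss = 0.481 g
Loss = 9.12%
Rate = 0.370 mg/cycle


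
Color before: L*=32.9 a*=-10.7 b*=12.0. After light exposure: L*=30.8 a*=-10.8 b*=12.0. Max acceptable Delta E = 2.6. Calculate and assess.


Delta E = 2.10
Passes: Yes


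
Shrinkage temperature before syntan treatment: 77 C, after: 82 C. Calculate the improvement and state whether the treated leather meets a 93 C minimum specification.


Improvement = 82 - 77 = 5 C
Spec check: 82 C >= 93 C? No


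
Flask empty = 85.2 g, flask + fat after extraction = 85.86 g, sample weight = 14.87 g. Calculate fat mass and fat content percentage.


Fat mass = 0.66 g
Fat content = 4.4%

Fat mass = 85.86 - 85.2 = 0.66 g
Fat% = 0.66 / 14.87 x 100 = 4.4%


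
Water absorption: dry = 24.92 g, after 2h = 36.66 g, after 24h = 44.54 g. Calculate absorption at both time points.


2h absorption = 47.1%
24h absorption = 78.7%


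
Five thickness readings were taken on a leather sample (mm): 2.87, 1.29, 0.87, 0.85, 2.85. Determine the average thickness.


1.75 mm

Sum = 2.87 + 1.29 + 0.87 + 0.85 + 2.85 = 8.73
Average = 8.73 / 5 = 1.75 mm


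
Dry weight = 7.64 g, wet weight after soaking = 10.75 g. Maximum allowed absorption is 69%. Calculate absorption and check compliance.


Absorption = 40.7%
Compliant: Yes

WA = (10.75 - 7.64) / 7.64 x 100 = 40.7%
Maximum allowed: 69%
Compliant: Yes


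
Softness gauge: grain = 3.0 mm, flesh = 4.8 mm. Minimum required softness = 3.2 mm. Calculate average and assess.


Average softness = 3.90 mm
Meets requirement: Yes


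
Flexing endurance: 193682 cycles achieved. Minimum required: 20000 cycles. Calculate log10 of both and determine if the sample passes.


Achieved: log10 = 5.29
Required: log10 = 4.30
Passes: Yes

log10(193682) = 5.29
log10(20000) = 4.30
Passes: Yes


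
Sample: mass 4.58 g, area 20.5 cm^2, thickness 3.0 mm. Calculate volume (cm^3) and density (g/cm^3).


Volume = 6.150 cm^3
Density = 0.745 g/cm^3

Thickness in cm = 3.0 / 10 = 0.30 cm
Volume = 20.5 x 0.30 = 6.150 cm^3
Density = 4.58 / 6.150 = 0.745 g/cm^3


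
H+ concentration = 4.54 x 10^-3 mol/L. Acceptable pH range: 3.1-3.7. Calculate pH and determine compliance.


pH = -log10(4.54 x 10^-3) = 2.34
Range: 3.1 to 3.7
Compliant: No


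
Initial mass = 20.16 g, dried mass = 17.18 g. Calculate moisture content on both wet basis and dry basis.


Wet basis = 14.8%
Dry basis = 17.3%

Moisture lost = 20.16 - 17.18 = 2.98 g
Wet basis MC = 2.98 / 20.16 x 100 = 14.8%
Dry basis MC = 2.98 / 17.18 x 100 = 17.3%


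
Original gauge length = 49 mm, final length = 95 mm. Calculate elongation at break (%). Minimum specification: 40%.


Extension = 95 - 49 = 46 mm
Elongation = 46 / 49 x 100 = 93.9%
Minimum required: 40%
Meets specification: Yes


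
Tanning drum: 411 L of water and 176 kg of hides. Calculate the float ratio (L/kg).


2.3


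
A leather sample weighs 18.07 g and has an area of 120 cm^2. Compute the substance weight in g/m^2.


1505.8 g/m^2


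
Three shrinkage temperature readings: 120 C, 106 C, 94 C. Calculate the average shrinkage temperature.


Average = (120 + 106 + 94) / 3
Average = 320 / 3 = 106.7 C


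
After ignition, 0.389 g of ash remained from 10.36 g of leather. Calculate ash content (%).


3.75%

Ash% = 0.389 / 10.36 x 100
Ash% = 3.75%


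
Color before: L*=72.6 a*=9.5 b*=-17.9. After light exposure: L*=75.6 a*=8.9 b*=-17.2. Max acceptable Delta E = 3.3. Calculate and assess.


dL = 3.0, da = -0.6, db = 0.7
dE = sqrt((3.0)^2 + (-0.6)^2 + (0.7)^2) = 3.14
Max = 3.3
Passes: Yes


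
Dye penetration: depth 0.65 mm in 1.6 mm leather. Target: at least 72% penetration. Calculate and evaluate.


Penetration = 0.65 / 1.6 x 100 = 40.6%
Target: 72%
Meets target: No


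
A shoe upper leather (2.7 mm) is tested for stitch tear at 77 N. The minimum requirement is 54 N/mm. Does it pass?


STS = 28.5 N/mm
Passes: No

STS = 77 / 2.7 = 28.5 N/mm
Minimum required: 54 N/mm
Passes: No


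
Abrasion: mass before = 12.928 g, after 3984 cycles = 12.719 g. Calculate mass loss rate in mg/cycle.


0.052 mg/cycle


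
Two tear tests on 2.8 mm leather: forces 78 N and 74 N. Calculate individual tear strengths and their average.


Tear 1 = 78 / 2.8 = 27.9 N/mm
Tear 2 = 74 / 2.8 = 26.4 N/mm
Average = (27.9 + 26.4) / 2 = 27.2 N/mm


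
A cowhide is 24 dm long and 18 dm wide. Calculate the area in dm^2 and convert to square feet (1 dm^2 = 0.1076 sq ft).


Area = 24 x 18 = 432 dm^2
Conversion: 432 x 0.1076 = 46.48 sq ft


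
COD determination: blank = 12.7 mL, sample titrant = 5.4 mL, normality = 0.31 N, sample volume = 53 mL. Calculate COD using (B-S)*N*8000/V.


341.6 mg/L

COD = (12.7 - 5.4) x 0.31 x 8000 / 53
COD = 7.3 x 0.31 x 8000 / 53
COD = 341.6 mg/L


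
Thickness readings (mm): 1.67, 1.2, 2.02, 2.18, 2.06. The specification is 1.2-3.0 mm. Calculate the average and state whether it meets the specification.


Average = 1.83 mm
Within specification: Yes

Sum = 9.13
Average = 9.13 / 5 = 1.83 mm
Specification range: 1.2 to 3.0 mm
Within spec: Yes


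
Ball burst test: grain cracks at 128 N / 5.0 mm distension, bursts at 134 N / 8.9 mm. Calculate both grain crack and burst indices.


Crack index = 128 / 5.0 = 25.6 N/mm
Burst index = 134 / 8.9 = 15.1 N/mm


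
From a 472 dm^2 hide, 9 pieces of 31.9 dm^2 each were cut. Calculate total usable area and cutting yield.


Usable area = 287.1 dm^2
Yield = 60.8%

Total usable = 9 x 31.9 = 287.1 dm^2
Yield = 287.1 / 472 x 100 = 60.8%


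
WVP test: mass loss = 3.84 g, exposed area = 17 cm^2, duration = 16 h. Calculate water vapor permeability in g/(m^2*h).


WVP = mass_loss / (area x time) x 10000
WVP = 3.84 / (17 x 16) x 10000
WVP = 3.84 / 272 x 10000 = 141.18 g/(m^2*h)


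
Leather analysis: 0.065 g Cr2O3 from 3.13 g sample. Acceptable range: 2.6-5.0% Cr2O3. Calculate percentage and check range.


Cr2O3 = 2.08%
Within range: No

Cr2O3% = 0.065 / 3.13 x 100 = 2.08%
Acceptable range: 2.6 to 5.0%
Within range: No


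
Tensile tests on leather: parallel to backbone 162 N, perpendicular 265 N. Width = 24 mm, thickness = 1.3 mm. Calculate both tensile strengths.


Parallel = 5.19 N/mm^2
Perpendicular = 8.49 N/mm^2

Area = 24 x 1.3 = 31.2 mm^2
TS (parallel) = 162 / 31.2 = 5.19 N/mm^2
TS (perpendicular) = 265 / 31.2 = 8.49 N/mm^2


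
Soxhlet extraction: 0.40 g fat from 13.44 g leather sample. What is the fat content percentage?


Fat content = 0.40 / 13.44 x 100
Fat = 3.0%


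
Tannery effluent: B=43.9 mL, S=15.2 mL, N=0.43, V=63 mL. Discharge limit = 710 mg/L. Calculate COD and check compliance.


COD = 1567.1 mg/L
Compliant: No


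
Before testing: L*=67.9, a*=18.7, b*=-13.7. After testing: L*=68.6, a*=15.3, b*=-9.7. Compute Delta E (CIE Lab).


dL = 68.6 - 67.9 = 0.7
da = 15.3 - 18.7 = -3.4
db = -9.7 - (-13.7) = 4.0
dE = sqrt((0.7)^2 + (-3.4)^2 + (4.0)^2) = 5.30


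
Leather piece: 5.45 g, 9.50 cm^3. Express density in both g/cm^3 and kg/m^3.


Density = 5.45 / 9.50 = 0.574 g/cm^3
Convert: 0.574 x 1000 = 574 kg/m^3


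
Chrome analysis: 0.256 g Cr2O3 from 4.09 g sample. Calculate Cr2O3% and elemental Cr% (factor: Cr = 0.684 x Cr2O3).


Cr2O3% = 0.256 / 4.09 x 100 = 6.26%
Cr% = 6.26 x 0.684 = 4.28%


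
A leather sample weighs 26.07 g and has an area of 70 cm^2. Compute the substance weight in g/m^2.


3724.3 g/m^2


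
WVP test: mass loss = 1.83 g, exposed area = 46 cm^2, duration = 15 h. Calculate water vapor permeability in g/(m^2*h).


26.52 g/(m^2*h)


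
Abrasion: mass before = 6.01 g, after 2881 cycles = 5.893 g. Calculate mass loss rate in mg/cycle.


Mass loss = 6.01 - 5.893 = 0.117 g
Rate = 0.117 / 2881 x 1000 = 0.041 mg/cycle


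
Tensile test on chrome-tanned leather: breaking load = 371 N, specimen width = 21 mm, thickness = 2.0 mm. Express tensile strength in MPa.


Cross-section = 21 x 2.0 = 42.0 mm^2
TS = 371 / 42.0 = 8.83 MPa
(1 N/mm^2 = 1 MPa)


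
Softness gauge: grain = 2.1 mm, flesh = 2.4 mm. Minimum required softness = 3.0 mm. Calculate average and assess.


Average softness = 2.25 mm
Meets requirement: No

Average = (2.1 + 2.4) / 2 = 2.25 mm
Minimum = 3.0 mm
Meets requirement: No


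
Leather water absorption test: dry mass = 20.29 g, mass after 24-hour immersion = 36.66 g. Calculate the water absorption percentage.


80.7%

Water absorbed = 36.66 - 20.29 = 16.37 g
WA% = 16.37 / 20.29 x 100 = 80.7%


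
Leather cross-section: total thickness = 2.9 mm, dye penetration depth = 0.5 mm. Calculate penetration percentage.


Penetration% = 0.5 / 2.9 x 100
Penetration = 17.2%


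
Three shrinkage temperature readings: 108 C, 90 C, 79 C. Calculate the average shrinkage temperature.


92.3 C

Average = (108 + 90 + 79) / 3
Average = 277 / 3 = 92.3 C


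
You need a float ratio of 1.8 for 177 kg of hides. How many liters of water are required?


Water = hide weight x target ratio
Water = 177 x 1.8 = 318.6 L


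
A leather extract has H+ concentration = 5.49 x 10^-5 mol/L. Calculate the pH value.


pH = -log10[H+]
pH = -log10(5.49 x 10^-5) = 4.26


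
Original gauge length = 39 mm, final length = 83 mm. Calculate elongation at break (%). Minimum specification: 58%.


Extension = 83 - 39 = 44 mm
Elongation = 44 / 39 x 100 = 112.8%
Minimum required: 58%
Meets specification: Yes


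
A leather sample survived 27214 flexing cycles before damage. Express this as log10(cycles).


4.43

log10(27214) = 4.43


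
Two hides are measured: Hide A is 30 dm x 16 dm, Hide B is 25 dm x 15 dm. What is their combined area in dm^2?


Hide A area = 30 x 16 = 480 dm^2
Hide B area = 25 x 15 = 375 dm^2
Total = 480 + 375 = 855 dm^2


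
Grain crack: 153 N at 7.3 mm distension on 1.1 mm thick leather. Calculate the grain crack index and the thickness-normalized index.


Crack index = 153 / 7.3 = 21.0 N/mm
Normalized = 21.0 / 1.1 = 19.1 N/mm per mm


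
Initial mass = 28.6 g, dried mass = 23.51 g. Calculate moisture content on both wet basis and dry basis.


Moisture lost = 28.6 - 23.51 = 5.09 g
Wet basis MC = 5.09 / 28.6 x 100 = 17.8%
Dry basis MC = 5.09 / 23.51 x 100 = 21.7%


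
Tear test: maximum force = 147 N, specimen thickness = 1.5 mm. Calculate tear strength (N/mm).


Tear strength = force / thickness
Tear = 147 / 1.5 = 98.0 N/mm


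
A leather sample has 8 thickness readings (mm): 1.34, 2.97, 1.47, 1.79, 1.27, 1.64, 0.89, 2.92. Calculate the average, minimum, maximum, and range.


Sum = 14.29
Average = 14.29 / 8 = 1.79 mm
Minimum = 0.89 mm
Maximum = 2.97 mm
Range = 2.97 - 0.89 = 2.08 mm


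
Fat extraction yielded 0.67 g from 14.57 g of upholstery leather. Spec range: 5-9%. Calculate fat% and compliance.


Fat% = 0.67 / 14.57 x 100 = 4.6%
Spec range: 5-9%
Compliant: No


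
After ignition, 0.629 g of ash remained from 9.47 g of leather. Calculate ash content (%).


6.64%


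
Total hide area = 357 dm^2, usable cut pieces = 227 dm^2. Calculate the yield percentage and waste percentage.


Yield = 227 / 357 x 100 = 63.6%
Waste = 357 - 227 = 130 dm^2
Waste% = 100 - 63.6 = 36.4%


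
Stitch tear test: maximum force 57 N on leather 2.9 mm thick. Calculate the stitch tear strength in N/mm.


19.7 N/mm

Stitch tear strength = force / thickness
STS = 57 / 2.9 = 19.7 N/mm


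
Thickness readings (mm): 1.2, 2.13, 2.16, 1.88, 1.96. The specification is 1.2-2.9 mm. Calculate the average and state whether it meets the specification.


Sum = 9.33
Average = 9.33 / 5 = 1.87 mm
Specification range: 1.2 to 2.9 mm
Within spec: Yes


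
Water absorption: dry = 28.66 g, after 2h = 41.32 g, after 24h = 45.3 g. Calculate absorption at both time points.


2h absorption = 44.2%
24h absorption = 58.1%

WA (2h) = (41.32 - 28.66) / 28.66 x 100 = 44.2%
WA (24h) = (45.3 - 28.66) / 28.66 x 100 = 58.1%


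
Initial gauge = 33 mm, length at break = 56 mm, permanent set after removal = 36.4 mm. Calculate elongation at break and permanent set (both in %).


Elongation at break = (56 - 33) / 33 x 100 = 69.7%
Permanent set = (36.4 - 33) / 33 x 100 = 10.3%


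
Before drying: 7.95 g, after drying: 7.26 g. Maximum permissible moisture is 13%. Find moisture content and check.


MC = (7.95 - 7.26) / 7.95 x 100 = 8.7%
Maximum: 13%
Acceptable: Yes


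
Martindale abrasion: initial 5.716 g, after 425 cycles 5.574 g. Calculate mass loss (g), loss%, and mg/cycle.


Mass loss = 0.142 g
Loss = 2.48%
Rate = 0.334 mg/cycle

Loss = 5.716 - 5.574 = 0.142 g
Loss% = 0.142 / 5.716 x 100 = 2.48%
Rate = 0.142 / 425 x 1000 = 0.334 mg/cycle


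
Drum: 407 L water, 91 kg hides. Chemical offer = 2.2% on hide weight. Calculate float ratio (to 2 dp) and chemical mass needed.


Float ratio = 4.47
Chemical needed = 2.002 kg


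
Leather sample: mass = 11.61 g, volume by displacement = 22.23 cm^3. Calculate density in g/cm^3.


Density = mass / volume
Density = 11.61 / 22.23 = 0.522 g/cm^3


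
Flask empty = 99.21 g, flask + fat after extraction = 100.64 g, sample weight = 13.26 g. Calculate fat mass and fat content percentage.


Fat mass = 100.64 - 99.21 = 1.43 g
Fat% = 1.43 / 13.26 x 100 = 10.8%


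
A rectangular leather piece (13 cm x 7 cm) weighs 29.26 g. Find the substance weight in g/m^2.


Area = 13 x 7 = 91 cm^2
SW = 29.26 / 91 x 10000 = 3215.4 g/m^2


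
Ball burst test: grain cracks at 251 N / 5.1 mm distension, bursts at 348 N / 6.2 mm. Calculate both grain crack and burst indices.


Crack index = 49.2 N/mm
Burst index = 56.1 N/mm

Crack index = 251 / 5.1 = 49.2 N/mm
Burst index = 348 / 6.2 = 56.1 N/mm


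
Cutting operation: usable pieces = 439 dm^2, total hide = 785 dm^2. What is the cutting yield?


Yield = usable / total x 100
Yield = 439 / 785 x 100 = 55.9%


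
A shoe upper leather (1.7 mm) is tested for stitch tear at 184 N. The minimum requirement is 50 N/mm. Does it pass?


STS = 108.2 N/mm
Passes: Yes

STS = 184 / 1.7 = 108.2 N/mm
Minimum required: 50 N/mm
Passes: Yes


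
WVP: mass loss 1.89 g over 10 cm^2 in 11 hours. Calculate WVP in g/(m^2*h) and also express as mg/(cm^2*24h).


WVP = 1.89 / (10 x 11) x 10000 = 171.82 g/(m^2*h)
Mass loss in mg = 1.89 x 1000 = 1890 mg
Per cm^2 per 24h in mg: 1890 x 24 / (10 x 11) = 45360 / 110 = 412.36 mg/(cm^2*24h)


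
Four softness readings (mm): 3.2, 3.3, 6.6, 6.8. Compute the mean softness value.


4.98 mm


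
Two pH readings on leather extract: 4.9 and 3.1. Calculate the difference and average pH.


Difference = 1.8
Average pH = 4.00

Difference = |4.9 - 3.1| = 1.8
Average = (4.9 + 3.1) / 2 = 4.00


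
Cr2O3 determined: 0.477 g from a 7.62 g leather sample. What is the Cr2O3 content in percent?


Cr2O3% = 0.477 / 7.62 x 100
Cr2O3% = 6.26%


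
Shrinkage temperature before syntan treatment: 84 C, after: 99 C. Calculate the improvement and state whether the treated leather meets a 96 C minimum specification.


Improvement = 99 - 84 = 15 C
Spec check: 99 C >= 96 C? Yes


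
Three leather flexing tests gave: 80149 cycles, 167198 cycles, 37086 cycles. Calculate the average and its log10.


Average = 94811 cycles
log10 = 4.98

Average = (80149 + 167198 + 37086) / 3 = 94811 cycles
log10(94811) = 4.98


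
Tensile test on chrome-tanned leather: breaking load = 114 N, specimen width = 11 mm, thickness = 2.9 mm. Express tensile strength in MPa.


3.57 MPa

Cross-section = 11 x 2.9 = 31.9 mm^2
TS = 114 / 31.9 = 3.57 MPa
(1 N/mm^2 = 1 MPa)


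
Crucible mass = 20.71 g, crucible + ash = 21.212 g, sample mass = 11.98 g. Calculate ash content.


Ash mass = 21.212 - 20.71 = 0.502 g
Ash% = 0.502 / 11.98 x 100 = 4.19%


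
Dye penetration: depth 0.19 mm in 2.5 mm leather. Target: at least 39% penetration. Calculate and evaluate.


Penetration = 7.6%
Meets target: No


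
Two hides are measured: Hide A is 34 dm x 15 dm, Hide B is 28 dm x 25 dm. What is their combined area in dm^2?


Hide A area = 34 x 15 = 510 dm^2
Hide B area = 28 x 25 = 700 dm^2
Total = 510 + 700 = 1210 dm^2


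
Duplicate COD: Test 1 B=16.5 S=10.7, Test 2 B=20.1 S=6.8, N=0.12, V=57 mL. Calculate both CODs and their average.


COD1 = 97.7 mg/L
COD2 = 224.0 mg/L
Average = 160.9 mg/L

COD1 = (16.5 - 10.7) x 0.12 x 8000 / 57 = 97.7 mg/L
COD2 = (20.1 - 6.8) x 0.12 x 8000 / 57 = 224.0 mg/L
Average = (97.7 + 224.0) / 2 = 160.9 mg/L


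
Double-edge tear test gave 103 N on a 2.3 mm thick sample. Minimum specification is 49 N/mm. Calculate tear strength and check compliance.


Tear strength = 103 / 2.3 = 44.8 N/mm
Required minimum = 49 N/mm
Compliant: No


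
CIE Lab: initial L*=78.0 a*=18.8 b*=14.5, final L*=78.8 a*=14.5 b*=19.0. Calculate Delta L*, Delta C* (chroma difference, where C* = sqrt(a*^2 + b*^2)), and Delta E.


Delta L* = 0.8
Delta C* = 0.16
Delta E = 6.28

Delta L* = 78.8 - 78.0 = 0.8
C1* = sqrt((18.8)^2 + (14.5)^2) = 23.742
C2* = sqrt((14.5)^2 + (19.0)^2) = 23.901
Delta C* = 23.901 - 23.742 = 0.16
Delta E = sqrt((0.8)^2 + (-4.3)^2 + (4.5)^2) = 6.28


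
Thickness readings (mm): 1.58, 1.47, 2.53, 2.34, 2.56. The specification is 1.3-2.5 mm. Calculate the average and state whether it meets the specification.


Sum = 10.48
Average = 10.48 / 5 = 2.10 mm
Specification range: 1.3 to 2.5 mm
Within spec: Yes


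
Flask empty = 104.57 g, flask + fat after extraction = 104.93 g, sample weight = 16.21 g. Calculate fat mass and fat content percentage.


Fat mass = 104.93 - 104.57 = 0.36 g
Fat% = 0.36 / 16.21 x 100 = 2.2%


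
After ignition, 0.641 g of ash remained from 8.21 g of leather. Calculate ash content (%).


7.81%


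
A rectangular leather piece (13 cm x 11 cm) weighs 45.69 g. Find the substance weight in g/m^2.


3195.1 g/m^2


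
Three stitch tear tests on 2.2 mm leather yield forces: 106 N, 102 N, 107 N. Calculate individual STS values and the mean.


STS1 = 48.2 N/mm
STS2 = 46.4 N/mm
STS3 = 48.6 N/mm
Mean = 47.7 N/mm


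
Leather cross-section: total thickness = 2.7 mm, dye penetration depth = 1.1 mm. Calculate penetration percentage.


Penetration% = 1.1 / 2.7 x 100
Penetration = 40.7%


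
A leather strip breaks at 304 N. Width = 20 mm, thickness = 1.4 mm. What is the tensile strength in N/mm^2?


Cross-sectional area = 20 x 1.4 = 28.0 mm^2
Tensile strength = 304 / 28.0 = 10.86 N/mm^2


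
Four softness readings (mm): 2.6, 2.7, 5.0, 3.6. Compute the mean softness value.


3.48 mm


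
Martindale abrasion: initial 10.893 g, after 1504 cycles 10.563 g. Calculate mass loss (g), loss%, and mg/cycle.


Mass loss = 0.330 g
Loss = 3.03%
Rate = 0.219 mg/cycle

Loss = 10.893 - 10.563 = 0.330 g
Loss% = 0.330 / 10.893 x 100 = 3.03%
Rate = 0.330 / 1504 x 1000 = 0.219 mg/cycle


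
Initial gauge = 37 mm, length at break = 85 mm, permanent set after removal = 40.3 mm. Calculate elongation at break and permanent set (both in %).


Elongation at break = 129.7%
Permanent set = 8.9%

Elongation at break = (85 - 37) / 37 x 100 = 129.7%
Permanent set = (40.3 - 37) / 37 x 100 = 8.9%


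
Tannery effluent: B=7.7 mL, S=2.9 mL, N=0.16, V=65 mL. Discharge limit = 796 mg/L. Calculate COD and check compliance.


COD = (7.7 - 2.9) x 0.16 x 8000 / 65 = 94.5 mg/L
Limit: 796 mg/L
Compliant: Yes


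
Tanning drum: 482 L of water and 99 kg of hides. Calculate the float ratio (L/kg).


4.9

Float ratio = water / hide weight
Ratio = 482 / 99 = 4.9


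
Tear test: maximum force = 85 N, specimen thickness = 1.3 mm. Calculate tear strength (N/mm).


Tear strength = force / thickness
Tear = 85 / 1.3 = 65.4 N/mm


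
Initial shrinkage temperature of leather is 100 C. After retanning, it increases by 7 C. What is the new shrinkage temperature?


107 C

New Ts = 100 + 7 = 107 C


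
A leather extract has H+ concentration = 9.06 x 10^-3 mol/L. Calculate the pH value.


pH = -log10[H+]
pH = -log10(9.06 x 10^-3) = 2.04


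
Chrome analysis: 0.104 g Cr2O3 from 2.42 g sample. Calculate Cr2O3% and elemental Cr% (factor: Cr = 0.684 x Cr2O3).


Cr2O3% = 0.104 / 2.42 x 100 = 4.30%
Cr% = 4.30 x 0.684 = 2.94%


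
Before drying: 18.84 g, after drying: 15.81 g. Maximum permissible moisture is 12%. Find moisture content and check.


Moisture content = 16.1%
Acceptable: No

MC = (18.84 - 15.81) / 18.84 x 100 = 16.1%
Maximum: 12%
Acceptable: No


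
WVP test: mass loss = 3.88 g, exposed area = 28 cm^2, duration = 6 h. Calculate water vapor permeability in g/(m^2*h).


230.95 g/(m^2*h)


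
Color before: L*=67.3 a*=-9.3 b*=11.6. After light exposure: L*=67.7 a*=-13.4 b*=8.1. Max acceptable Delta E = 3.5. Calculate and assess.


Delta E = 5.41
Passes: No

dL = 0.4, da = -4.1, db = -3.5
dE = sqrt((0.4)^2 + (-4.1)^2 + (-3.5)^2) = 5.41
Max = 3.5
Passes: No


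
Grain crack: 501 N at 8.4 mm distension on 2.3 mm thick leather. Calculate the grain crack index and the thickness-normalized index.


Crack index = 501 / 8.4 = 59.6 N/mm
Normalized = 59.6 / 2.3 = 25.9 N/mm per mm


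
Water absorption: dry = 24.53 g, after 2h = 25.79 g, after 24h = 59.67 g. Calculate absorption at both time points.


WA (2h) = (25.79 - 24.53) / 24.53 x 100 = 5.1%
WA (24h) = (59.67 - 24.53) / 24.53 x 100 = 143.3%


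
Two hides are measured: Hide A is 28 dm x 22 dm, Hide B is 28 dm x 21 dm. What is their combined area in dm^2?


1204 dm^2

Hide A area = 28 x 22 = 616 dm^2
Hide B area = 28 x 21 = 588 dm^2
Total = 616 + 588 = 1204 dm^2


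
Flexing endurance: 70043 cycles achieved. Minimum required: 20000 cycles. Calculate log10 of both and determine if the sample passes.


log10(70043) = 4.85
log10(20000) = 4.30
Passes: Yes


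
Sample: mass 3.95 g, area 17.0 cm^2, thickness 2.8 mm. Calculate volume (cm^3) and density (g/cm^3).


Volume = 4.760 cm^3
Density = 0.830 g/cm^3

Thickness in cm = 2.8 / 10 = 0.28 cm
Volume = 17.0 x 0.28 = 4.760 cm^3
Density = 3.95 / 4.760 = 0.830 g/cm^3


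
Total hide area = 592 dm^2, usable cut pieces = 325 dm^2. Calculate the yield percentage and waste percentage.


Yield = 325 / 592 x 100 = 54.9%
Waste = 592 - 325 = 267 dm^2
Waste% = 100 - 54.9 = 45.1%


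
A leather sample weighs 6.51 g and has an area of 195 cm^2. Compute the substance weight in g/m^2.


333.8 g/m^2

Substance weight = mass / area x 10000
SW = 6.51 / 195 x 10000
SW = 333.8 g/m^2


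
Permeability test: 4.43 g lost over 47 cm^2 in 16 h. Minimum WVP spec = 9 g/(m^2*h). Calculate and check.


WVP = 4.43 / (47 x 16) x 10000 = 58.91 g/(m^2*h)
Minimum: 9 g/(m^2*h)
Meets spec: Yes


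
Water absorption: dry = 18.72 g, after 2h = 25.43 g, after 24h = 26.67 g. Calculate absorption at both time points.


WA (2h) = (25.43 - 18.72) / 18.72 x 100 = 35.8%
WA (24h) = (26.67 - 18.72) / 18.72 x 100 = 42.5%


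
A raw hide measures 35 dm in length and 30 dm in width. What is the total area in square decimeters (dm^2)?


Area = length x width
Area = 35 x 30 = 1050 dm^2


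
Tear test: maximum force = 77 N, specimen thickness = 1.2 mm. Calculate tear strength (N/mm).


Tear strength = force / thickness
Tear = 77 / 1.2 = 64.2 N/mm


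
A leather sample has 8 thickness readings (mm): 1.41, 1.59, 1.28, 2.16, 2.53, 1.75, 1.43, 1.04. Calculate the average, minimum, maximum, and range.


Sum = 13.19
Average = 13.19 / 8 = 1.65 mm
Minimum = 1.04 mm
Maximum = 2.53 mm
Range = 2.53 - 1.04 = 1.49 mm


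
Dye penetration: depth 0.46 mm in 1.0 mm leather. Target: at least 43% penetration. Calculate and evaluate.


Penetration = 46.0%
Meets target: Yes

Penetration = 0.46 / 1.0 x 100 = 46.0%
Target: 43%
Meets target: Yes


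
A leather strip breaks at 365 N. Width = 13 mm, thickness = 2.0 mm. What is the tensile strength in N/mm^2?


14.04 N/mm^2


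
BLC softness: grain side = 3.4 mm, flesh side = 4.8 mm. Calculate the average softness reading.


4.10 mm

Average = (3.4 + 4.8) / 2
Average = 4.10 mm


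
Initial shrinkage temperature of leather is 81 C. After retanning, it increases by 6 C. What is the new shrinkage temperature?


New Ts = 81 + 6 = 87 C


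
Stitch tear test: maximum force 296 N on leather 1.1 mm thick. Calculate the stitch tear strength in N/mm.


269.1 N/mm

Stitch tear strength = force / thickness
STS = 296 / 1.1 = 269.1 N/mm


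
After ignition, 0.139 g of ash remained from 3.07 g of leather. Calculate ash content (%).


Ash% = 0.139 / 3.07 x 100
Ash% = 4.53%


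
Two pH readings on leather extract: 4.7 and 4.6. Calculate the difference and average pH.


Difference = |4.7 - 4.6| = 0.1
Average = (4.7 + 4.6) / 2 = 4.65


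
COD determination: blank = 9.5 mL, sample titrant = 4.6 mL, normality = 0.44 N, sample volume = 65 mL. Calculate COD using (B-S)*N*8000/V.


COD = (9.5 - 4.6) x 0.44 x 8000 / 65
COD = 4.9 x 0.44 x 8000 / 65
COD = 265.4 mg/L


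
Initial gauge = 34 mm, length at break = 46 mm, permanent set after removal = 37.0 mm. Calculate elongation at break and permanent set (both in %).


Elongation at break = (46 - 34) / 34 x 100 = 35.3%
Permanent set = (37.0 - 34) / 34 x 100 = 8.8%


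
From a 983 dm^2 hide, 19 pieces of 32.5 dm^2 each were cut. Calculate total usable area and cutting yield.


Usable area = 617.5 dm^2
Yield = 62.8%

Total usable = 19 x 32.5 = 617.5 dm^2
Yield = 617.5 / 983 x 100 = 62.8%


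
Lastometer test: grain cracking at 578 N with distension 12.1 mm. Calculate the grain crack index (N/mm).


47.8 N/mm

Grain crack index = force / distension
Index = 578 / 12.1 = 47.8 N/mm


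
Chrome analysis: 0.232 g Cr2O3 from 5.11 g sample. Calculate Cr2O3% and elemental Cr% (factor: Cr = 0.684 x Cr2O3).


Cr2O3% = 0.232 / 5.11 x 100 = 4.54%
Cr% = 4.54 x 0.684 = 3.11%


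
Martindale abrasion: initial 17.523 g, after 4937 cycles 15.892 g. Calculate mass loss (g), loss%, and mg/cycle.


Loss = 17.523 - 15.892 = 1.631 g
Loss% = 1.631 / 17.523 x 100 = 9.31%
Rate = 1.631 / 4937 x 1000 = 0.330 mg/cycle


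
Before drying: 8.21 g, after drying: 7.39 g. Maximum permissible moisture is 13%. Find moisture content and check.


Moisture content = 10.0%
Acceptable: Yes


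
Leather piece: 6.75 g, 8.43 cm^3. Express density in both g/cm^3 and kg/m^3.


Density = 6.75 / 8.43 = 0.801 g/cm^3
Convert: 0.801 x 1000 = 801 kg/m^3


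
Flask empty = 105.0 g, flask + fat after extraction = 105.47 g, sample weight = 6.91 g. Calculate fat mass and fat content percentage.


Fat mass = 0.47 g
Fat content = 6.8%


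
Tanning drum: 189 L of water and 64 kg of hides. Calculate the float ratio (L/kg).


Float ratio = water / hide weight
Ratio = 189 / 64 = 3.0


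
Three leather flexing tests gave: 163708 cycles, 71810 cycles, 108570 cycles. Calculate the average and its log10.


Average = 114696 cycles
log10 = 5.06

Average = (163708 + 71810 + 108570) / 3 = 114696 cycles
log10(114696) = 5.06


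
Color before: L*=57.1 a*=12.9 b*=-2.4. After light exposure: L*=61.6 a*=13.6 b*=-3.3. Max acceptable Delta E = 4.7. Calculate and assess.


Delta E = 4.64
Passes: Yes


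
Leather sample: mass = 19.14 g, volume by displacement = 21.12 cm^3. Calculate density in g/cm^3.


0.906 g/cm^3

Density = mass / volume
Density = 19.14 / 21.12 = 0.906 g/cm^3


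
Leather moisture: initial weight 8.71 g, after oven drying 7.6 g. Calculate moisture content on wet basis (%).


Moisture = 8.71 - 7.6 = 1.11 g
MC = 1.11 / 8.71 x 100 = 12.7%


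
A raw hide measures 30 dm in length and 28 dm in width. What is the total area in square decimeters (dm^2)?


Area = length x width
Area = 30 x 28 = 840 dm^2


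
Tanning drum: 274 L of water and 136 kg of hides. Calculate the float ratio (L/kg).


2.0


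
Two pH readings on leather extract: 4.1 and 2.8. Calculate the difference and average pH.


Difference = 1.3
Average pH = 3.45

Difference = |4.1 - 2.8| = 1.3
Average = (4.1 + 2.8) / 2 = 3.45


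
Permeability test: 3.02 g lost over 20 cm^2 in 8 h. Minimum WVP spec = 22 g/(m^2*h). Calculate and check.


WVP = 188.75 g/(m^2*h)
Meets specification: Yes

WVP = 3.02 / (20 x 8) x 10000 = 188.75 g/(m^2*h)
Minimum: 22 g/(m^2*h)
Meets spec: Yes


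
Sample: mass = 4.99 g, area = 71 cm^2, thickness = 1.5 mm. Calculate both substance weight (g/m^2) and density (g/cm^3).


SW = 4.99 / 71 x 10000 = 702.8 g/m^2
Volume = 71 x 1.5 / 10 = 10.65 cm^3
Density = 4.99 / 10.65 = 0.469 g/cm^3


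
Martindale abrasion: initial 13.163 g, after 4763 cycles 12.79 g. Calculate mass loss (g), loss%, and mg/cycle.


Loss = 13.163 - 12.79 = 0.373 g
Loss% = 0.373 / 13.163 x 100 = 2.83%
Rate = 0.373 / 4763 x 1000 = 0.078 mg/cycle


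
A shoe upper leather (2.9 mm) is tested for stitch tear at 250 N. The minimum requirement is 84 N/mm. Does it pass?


STS = 86.2 N/mm
Passes: Yes

STS = 250 / 2.9 = 86.2 N/mm
Minimum required: 84 N/mm
Passes: Yes


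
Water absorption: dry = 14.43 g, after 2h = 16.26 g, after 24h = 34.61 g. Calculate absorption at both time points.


WA (2h) = (16.26 - 14.43) / 14.43 x 100 = 12.7%
WA (24h) = (34.61 - 14.43) / 14.43 x 100 = 139.8%


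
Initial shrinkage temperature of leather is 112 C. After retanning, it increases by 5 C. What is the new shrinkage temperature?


117 C

New Ts = 112 + 5 = 117 C


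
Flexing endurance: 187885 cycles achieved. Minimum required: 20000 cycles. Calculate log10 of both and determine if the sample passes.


Achieved: log10 = 5.27
Required: log10 = 4.30
Passes: Yes


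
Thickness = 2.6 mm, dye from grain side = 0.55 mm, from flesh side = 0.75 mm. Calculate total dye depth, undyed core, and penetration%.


Total dyed = 1.30 mm
Undyed core = 1.30 mm
Penetration = 50.0%


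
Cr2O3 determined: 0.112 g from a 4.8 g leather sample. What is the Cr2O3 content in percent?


Cr2O3% = 0.112 / 4.8 x 100
Cr2O3% = 2.33%


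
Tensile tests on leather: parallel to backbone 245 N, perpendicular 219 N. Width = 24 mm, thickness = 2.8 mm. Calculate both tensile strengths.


Area = 24 x 2.8 = 67.2 mm^2
TS (parallel) = 245 / 67.2 = 3.65 N/mm^2
TS (perpendicular) = 219 / 67.2 = 3.26 N/mm^2


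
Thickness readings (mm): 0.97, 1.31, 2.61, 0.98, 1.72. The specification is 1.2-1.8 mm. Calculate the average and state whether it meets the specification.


Average = 1.52 mm
Within specification: Yes

Sum = 7.59
Average = 7.59 / 5 = 1.52 mm
Specification range: 1.2 to 1.8 mm
Within spec: Yes


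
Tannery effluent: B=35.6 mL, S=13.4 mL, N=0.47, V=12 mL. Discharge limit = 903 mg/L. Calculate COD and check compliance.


COD = (35.6 - 13.4) x 0.47 x 8000 / 12 = 6956.0 mg/L
Limit: 903 mg/L
Compliant: No


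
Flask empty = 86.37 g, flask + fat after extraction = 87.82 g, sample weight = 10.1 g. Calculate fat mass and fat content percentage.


Fat mass = 1.45 g
Fat content = 14.4%

Fat mass = 87.82 - 86.37 = 1.45 g
Fat% = 1.45 / 10.1 x 100 = 14.4%


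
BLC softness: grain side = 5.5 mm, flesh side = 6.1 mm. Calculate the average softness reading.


Average = (5.5 + 6.1) / 2
Average = 5.80 mm


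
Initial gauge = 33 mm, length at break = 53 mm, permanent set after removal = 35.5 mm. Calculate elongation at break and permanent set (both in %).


Elongation at break = 60.6%
Permanent set = 7.6%


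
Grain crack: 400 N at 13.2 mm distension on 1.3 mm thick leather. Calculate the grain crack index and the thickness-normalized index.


Crack index = 30.3 N/mm
Normalized index = 23.3 N/mm per mm

Crack index = 400 / 13.2 = 30.3 N/mm
Normalized = 30.3 / 1.3 = 23.3 N/mm per mm


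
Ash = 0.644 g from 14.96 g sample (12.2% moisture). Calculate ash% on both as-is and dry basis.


As-is ash% = 0.644 / 14.96 x 100 = 4.30%
Dry mass = 14.96 x (100 - 12.2) / 100 = 13.13488 g
Dry-basis ash% = 0.644 / 13.13488 x 100 = 4.90%


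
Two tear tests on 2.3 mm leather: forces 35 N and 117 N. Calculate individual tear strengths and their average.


Tear 1 = 15.2 N/mm
Tear 2 = 50.9 N/mm
Average = 33.1 N/mm

Tear 1 = 35 / 2.3 = 15.2 N/mm
Tear 2 = 117 / 2.3 = 50.9 N/mm
Average = (15.2 + 50.9) / 2 = 33.1 N/mm


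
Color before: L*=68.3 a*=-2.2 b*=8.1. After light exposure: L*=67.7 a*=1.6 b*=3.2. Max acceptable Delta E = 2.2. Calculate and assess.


dL = -0.6, da = 3.8, db = -4.9
dE = sqrt((-0.6)^2 + (3.8)^2 + (-4.9)^2) = 6.23
Max = 2.2
Passes: No


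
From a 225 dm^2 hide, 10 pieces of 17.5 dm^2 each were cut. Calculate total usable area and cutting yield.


Usable area = 175.0 dm^2
Yield = 77.8%


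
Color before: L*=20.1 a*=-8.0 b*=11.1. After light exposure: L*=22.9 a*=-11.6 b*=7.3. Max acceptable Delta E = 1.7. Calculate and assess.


Delta E = 5.94
Passes: No

dL = 2.8, da = -3.6, db = -3.8
dE = sqrt((2.8)^2 + (-3.6)^2 + (-3.8)^2) = 5.94
Max = 1.7
Passes: No


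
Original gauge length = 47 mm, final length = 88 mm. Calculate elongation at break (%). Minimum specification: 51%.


Elongation = 87.2%
Meets spec: Yes

Extension = 88 - 47 = 41 mm
Elongation = 41 / 47 x 100 = 87.2%
Minimum required: 51%
Meets specification: Yes


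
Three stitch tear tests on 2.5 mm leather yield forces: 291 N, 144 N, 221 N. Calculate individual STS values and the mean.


STS1 = 116.4 N/mm
STS2 = 57.6 N/mm
STS3 = 88.4 N/mm
Mean = 87.5 N/mm

STS1 = 291 / 2.5 = 116.4 N/mm
STS2 = 144 / 2.5 = 57.6 N/mm
STS3 = 221 / 2.5 = 88.4 N/mm
Mean = (116.4 + 57.6 + 88.4) / 3 = 87.5 N/mm


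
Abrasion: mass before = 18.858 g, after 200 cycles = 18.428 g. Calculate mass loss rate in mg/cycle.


2.150 mg/cycle


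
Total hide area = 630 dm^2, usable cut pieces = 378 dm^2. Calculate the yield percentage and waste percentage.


Yield = 378 / 630 x 100 = 60.0%
Waste = 630 - 378 = 252 dm^2
Waste% = 100 - 60.0 = 40.0%


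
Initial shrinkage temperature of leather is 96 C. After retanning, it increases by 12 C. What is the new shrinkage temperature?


New Ts = 96 + 12 = 108 C


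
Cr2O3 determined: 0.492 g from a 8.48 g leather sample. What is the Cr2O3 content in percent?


5.80%


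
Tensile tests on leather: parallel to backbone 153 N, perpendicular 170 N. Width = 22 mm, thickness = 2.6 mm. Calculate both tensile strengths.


Parallel = 2.67 N/mm^2
Perpendicular = 2.97 N/mm^2


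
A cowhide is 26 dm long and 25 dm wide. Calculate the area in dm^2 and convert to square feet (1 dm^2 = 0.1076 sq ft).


650 dm^2
69.94 sq ft

Area = 26 x 25 = 650 dm^2
Conversion: 650 x 0.1076 = 69.94 sq ft


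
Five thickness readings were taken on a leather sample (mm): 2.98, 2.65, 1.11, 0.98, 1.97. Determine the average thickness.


Sum = 2.98 + 2.65 + 1.11 + 0.98 + 1.97 = 9.69
Average = 9.69 / 5 = 1.94 mm


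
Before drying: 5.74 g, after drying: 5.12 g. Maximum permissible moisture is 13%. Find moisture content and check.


MC = (5.74 - 5.12) / 5.74 x 100 = 10.8%
Maximum: 13%
Acceptable: Yes


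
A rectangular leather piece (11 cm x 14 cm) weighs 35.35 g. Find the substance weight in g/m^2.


2295.5 g/m^2

Area = 11 x 14 = 154 cm^2
SW = 35.35 / 154 x 10000 = 2295.5 g/m^2


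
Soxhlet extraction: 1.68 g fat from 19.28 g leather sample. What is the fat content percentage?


Fat content = 1.68 / 19.28 x 100
Fat = 8.7%


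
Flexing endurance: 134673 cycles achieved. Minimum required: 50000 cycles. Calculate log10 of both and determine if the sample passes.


Achieved: log10 = 5.13
Required: log10 = 4.70
Passes: Yes

log10(134673) = 5.13
log10(50000) = 4.70
Passes: Yes


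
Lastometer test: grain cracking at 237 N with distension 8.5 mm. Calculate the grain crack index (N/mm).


Grain crack index = force / distension
Index = 237 / 8.5 = 27.9 N/mm


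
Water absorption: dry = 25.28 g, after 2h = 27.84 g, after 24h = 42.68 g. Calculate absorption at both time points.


2h absorption = 10.1%
24h absorption = 68.8%


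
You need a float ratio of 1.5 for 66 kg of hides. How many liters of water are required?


99.0 L


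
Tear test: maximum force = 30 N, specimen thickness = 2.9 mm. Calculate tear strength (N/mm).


Tear strength = force / thickness
Tear = 30 / 2.9 = 10.3 N/mm


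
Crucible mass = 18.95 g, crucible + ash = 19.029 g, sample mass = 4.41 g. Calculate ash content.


Ash mass = 0.079 g
Ash content = 1.79%

Ash mass = 19.029 - 18.95 = 0.079 g
Ash% = 0.079 / 4.41 x 100 = 1.79%


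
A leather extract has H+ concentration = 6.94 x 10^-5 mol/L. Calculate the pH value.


pH = 4.16

pH = -log10[H+]
pH = -log10(6.94 x 10^-5) = 4.16


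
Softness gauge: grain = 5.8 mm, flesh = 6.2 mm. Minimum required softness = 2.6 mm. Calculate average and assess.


Average = (5.8 + 6.2) / 2 = 6.00 mm
Minimum = 2.6 mm
Meets requirement: Yes


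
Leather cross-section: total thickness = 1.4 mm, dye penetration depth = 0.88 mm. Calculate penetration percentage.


62.9%

Penetration% = 0.88 / 1.4 x 100
Penetration = 62.9%


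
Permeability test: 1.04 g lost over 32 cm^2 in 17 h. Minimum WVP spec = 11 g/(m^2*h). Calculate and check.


WVP = 19.12 g/(m^2*h)
Meets specification: Yes


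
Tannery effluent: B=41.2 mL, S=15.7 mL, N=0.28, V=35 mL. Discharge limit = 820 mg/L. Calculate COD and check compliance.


COD = (41.2 - 15.7) x 0.28 x 8000 / 35 = 1632.0 mg/L
Limit: 820 mg/L
Compliant: No


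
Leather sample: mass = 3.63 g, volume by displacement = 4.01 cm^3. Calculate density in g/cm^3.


Density = mass / volume
Density = 3.63 / 4.01 = 0.905 g/cm^3


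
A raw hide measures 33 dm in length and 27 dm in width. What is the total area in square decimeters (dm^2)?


891 dm^2


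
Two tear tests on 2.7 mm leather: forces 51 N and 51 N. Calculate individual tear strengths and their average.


Tear 1 = 51 / 2.7 = 18.9 N/mm
Tear 2 = 51 / 2.7 = 18.9 N/mm
Average = (18.9 + 18.9) / 2 = 18.9 N/mm


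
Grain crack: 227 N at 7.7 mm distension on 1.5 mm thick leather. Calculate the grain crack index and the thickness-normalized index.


Crack index = 29.5 N/mm
Normalized index = 19.7 N/mm per mm


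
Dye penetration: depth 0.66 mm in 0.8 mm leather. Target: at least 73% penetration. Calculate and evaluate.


Penetration = 82.5%
Meets target: Yes
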